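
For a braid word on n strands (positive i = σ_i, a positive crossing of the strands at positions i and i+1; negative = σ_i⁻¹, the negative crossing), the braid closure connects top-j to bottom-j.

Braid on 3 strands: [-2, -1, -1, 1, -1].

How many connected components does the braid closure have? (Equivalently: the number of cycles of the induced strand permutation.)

Track the strand permutation on 3 strands, starting from identity.
  step 1: s2^-1 swaps positions 2,3 -> [1 3 2]
  step 2: s1^-1 swaps positions 1,2 -> [3 1 2]
  step 3: s1^-1 swaps positions 1,2 -> [1 3 2]
  step 4: s1 swaps positions 1,2 -> [3 1 2]
  step 5: s1^-1 swaps positions 1,2 -> [1 3 2]
Final permutation (position -> original strand): [1 3 2]
Closure components = cycle count of this permutation = 2.

Answer: 2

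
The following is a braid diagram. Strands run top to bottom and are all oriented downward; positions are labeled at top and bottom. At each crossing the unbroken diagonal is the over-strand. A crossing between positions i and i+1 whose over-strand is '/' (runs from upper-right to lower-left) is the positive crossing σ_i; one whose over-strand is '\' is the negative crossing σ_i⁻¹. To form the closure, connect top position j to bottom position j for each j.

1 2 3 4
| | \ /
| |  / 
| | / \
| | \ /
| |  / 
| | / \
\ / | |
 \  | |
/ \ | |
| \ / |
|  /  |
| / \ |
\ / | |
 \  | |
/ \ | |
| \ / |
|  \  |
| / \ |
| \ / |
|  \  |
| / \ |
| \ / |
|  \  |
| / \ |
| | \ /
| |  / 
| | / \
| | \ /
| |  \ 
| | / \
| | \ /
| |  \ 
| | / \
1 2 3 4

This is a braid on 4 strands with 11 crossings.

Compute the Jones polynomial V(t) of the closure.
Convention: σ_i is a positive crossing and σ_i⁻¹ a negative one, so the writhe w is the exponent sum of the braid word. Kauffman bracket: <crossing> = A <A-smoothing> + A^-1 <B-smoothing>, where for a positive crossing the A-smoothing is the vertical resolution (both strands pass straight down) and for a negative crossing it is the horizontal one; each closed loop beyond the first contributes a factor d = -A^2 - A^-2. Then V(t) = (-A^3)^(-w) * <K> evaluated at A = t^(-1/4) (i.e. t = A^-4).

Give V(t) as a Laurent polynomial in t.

t^-1 - t^-2 + 2*t^-3 - t^-4 + t^-5 - t^-6

Derivation:
Reading the diagram top to bottom ('/'-over between positions i,i+1 = s_i, '\'-over = s_i^-1): braid word = s3 s3 s1^-1 s2 s1^-1 s2^-1 s2^-1 s2^-1 s3 s3^-1 s3^-1.
The presented braid s3 s3 s1^-1 s2 s1^-1 s2^-1 s2^-1 s2^-1 s3 s3^-1 s3^-1 on 4 strands reduces by inverse Markov moves (closure unchanged at each step):
  Deconjugate: the word is γ·β·γ⁻¹ with γ = s3 s3 (prefix) and γ⁻¹ = s3^-1 s3^-1 (suffix); strip both.
  Destabilize: the word has the form β·s3 where s3 occurs only as the final letter (β ∈ B_3); drop it and the last strand → 3 strands.
Reduced to β = s1^-1 s2 s1^-1 s2^-1 s2^-1 s2^-1 on 3 strands, 6 crossings.
Compute on β:
Braid: s1^-1 s2 s1^-1 s2^-1 s2^-1 s2^-1 on 3 strands, 6 crossings.
Writhe w = (#positive) - (#negative) = 1 - 5 = -4.
Enumerate smoothing states for the bracket polynomial. There are 2^6 = 64 states.
Smooth each crossing (0=||, 1=⌣⌢); contribution A^(Σ sign_k(1-2s_k)) * d^(L-1).
Tabulate the states by total A-exponent and number of loops L (A-exp: L × count):
  A^6: L=4 ×1
  A^4: L=3 ×6
  A^2: L=2 ×12, L=4 ×3
  A^0: L=1 ×9, L=3 ×10, L=5 ×1
  A^-2: L=2 ×12, L=4 ×3
  A^-4: L=1 ×2, L=3 ×4
  A^-6: L=2 ×1
Each group contributes A^e * Σ count * d^(L-1):
Powers of d = -A^2 - A^-2: d^2 = A^4 + 2 + A^-4; d^3 = -A^6 - 3*A^2 - 3*A^-2 - A^-6; d^4 = A^8 + 4*A^4 + 6 + 4*A^-4 + A^-8.
  A^6 * (d^3) = -A^12 - 3*A^8 - 3*A^4 - 1
  A^4 * (6*d^2) = 6*A^8 + 12*A^4 + 6
  A^2 * (12*d + 3*d^3) = -3*A^8 - 21*A^4 - 21 - 3*A^-4
  A^0 * (9 + 10*d^2 + d^4) = A^8 + 14*A^4 + 35 + 14*A^-4 + A^-8
  A^-2 * (12*d + 3*d^3) = -3*A^4 - 21 - 21*A^-4 - 3*A^-8
  A^-4 * (2 + 4*d^2) = 4 + 10*A^-4 + 4*A^-8
  A^-6 * (d) = -A^-4 - A^-8
Summing the groups: <K> = -A^12 + A^8 - A^4 + 2 - A^-4 + A^-8
Normalise by the writhe: (-A^3)^(-w) = (-A^3)^(4) = A^12, so f(A) = A^12 * <K> = -A^24 + A^20 - A^16 + 2*A^12 - A^8 + A^4.
Substitute A = t^(-1/4), i.e. A^e → t^(-e/4): V(t) = t^-1 - t^-2 + 2*t^-3 - t^-4 + t^-5 - t^-6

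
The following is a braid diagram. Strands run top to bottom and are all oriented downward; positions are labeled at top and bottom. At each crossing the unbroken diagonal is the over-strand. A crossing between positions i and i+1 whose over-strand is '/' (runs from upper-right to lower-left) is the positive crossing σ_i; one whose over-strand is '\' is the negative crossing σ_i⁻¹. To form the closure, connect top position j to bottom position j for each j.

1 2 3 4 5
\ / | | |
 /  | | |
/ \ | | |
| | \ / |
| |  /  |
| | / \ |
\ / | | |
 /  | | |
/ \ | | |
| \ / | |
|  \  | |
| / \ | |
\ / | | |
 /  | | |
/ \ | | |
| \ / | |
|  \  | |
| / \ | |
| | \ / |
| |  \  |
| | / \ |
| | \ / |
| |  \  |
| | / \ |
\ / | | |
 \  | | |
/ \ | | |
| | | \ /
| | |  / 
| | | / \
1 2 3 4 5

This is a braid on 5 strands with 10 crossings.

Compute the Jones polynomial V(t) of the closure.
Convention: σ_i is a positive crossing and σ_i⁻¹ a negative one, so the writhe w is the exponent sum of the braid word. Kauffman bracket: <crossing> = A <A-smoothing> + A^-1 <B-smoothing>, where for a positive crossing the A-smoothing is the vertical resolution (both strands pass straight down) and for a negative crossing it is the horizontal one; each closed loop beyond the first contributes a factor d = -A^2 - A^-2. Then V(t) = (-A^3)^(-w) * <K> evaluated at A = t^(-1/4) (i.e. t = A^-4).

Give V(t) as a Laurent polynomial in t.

Reading the diagram top to bottom ('/'-over between positions i,i+1 = s_i, '\'-over = s_i^-1): braid word = s1 s3 s1 s2^-1 s1 s2^-1 s3^-1 s3^-1 s1^-1 s4.
The presented braid s1 s3 s1 s2^-1 s1 s2^-1 s3^-1 s3^-1 s1^-1 s4 on 5 strands reduces by inverse Markov moves (closure unchanged at each step):
  Destabilize: the word has the form β·s4 where s4 occurs only as the final letter (β ∈ B_4); drop it and the last strand → 4 strands.
  Deconjugate: the word is γ·β·γ⁻¹ with γ = s1 s3 (prefix) and γ⁻¹ = s3^-1 s1^-1 (suffix); strip both.
  Destabilize: the word has the form β·s3^-1 where s3^-1 occurs only as the final letter (β ∈ B_3); drop it and the last strand → 3 strands.
Reduced to β = s1 s2^-1 s1 s2^-1 on 3 strands, 4 crossings.
Compute on β:
Braid: s1 s2^-1 s1 s2^-1 on 3 strands, 4 crossings.
Writhe w = (#positive) - (#negative) = 2 - 2 = 0.
Computing the Kauffman bracket via state sum. There are 2^4 = 16 states.
Smooth each crossing (0=||, 1=⌣⌢); contribution A^(Σ sign_k(1-2s_k)) * d^(L-1).
  state 0000: A-exp=+0, loops=3, term = A^0 * d^2
  state 0001: A-exp=+2, loops=2, term = A^2 * d^1
  state 0010: A-exp=-2, loops=2, term = A^-2 * d^1
  state 0011: A-exp=+0, loops=1, term = A^0 * d^0
  state 0100: A-exp=+2, loops=2, term = A^2 * d^1
  state 0101: A-exp=+4, loops=3, term = A^4 * d^2
  state 0110: A-exp=+0, loops=1, term = A^0 * d^0
  state 0111: A-exp=+2, loops=2, term = A^2 * d^1
  state 1000: A-exp=-2, loops=2, term = A^-2 * d^1
  state 1001: A-exp=+0, loops=1, term = A^0 * d^0
  state 1010: A-exp=-4, loops=3, term = A^-4 * d^2
  state 1011: A-exp=-2, loops=2, term = A^-2 * d^1
  state 1100: A-exp=+0, loops=1, term = A^0 * d^0
  state 1101: A-exp=+2, loops=2, term = A^2 * d^1
  state 1110: A-exp=-2, loops=2, term = A^-2 * d^1
  state 1111: A-exp=+0, loops=1, term = A^0 * d^0
Collect the terms by A-exponent (count of states per loop number):
Powers of d = -A^2 - A^-2: d^2 = A^4 + 2 + A^-4.
  A^4 * (d^2) = A^8 + 2*A^4 + 1
  A^2 * (4*d) = -4*A^4 - 4
  A^0 * (5 + d^2) = A^4 + 7 + A^-4
  A^-2 * (4*d) = -4 - 4*A^-4
  A^-4 * (d^2) = 1 + 2*A^-4 + A^-8
Summing the groups: <K> = A^8 - A^4 + 1 - A^-4 + A^-8
Normalise by the writhe: (-A^3)^(-w) = (-A^3)^(0) = 1, so f(A) = 1 * <K> = A^8 - A^4 + 1 - A^-4 + A^-8.
Substitute A = t^(-1/4), i.e. A^e → t^(-e/4): V(t) = t^2 - t + 1 - t^-1 + t^-2

Answer: t^2 - t + 1 - t^-1 + t^-2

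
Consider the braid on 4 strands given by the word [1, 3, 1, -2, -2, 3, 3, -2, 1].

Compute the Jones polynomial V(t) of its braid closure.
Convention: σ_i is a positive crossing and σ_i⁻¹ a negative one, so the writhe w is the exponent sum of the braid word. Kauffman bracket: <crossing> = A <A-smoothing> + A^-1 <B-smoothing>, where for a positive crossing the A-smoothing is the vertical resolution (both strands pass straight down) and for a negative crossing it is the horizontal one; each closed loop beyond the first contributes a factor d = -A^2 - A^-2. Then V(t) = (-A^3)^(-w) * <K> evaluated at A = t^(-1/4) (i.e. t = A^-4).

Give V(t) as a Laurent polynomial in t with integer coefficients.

t^7 - 3*t^6 + 4*t^5 - 6*t^4 + 7*t^3 - 6*t^2 + 6*t - 3 + 2*t^-1 - t^-2

Derivation:
Braid: s1 s3 s1 s2^-1 s2^-1 s3 s3 s2^-1 s1 on 4 strands, 9 crossings.
Writhe w = (#positive) - (#negative) = 6 - 3 = 3.
Enumerate smoothing states for the bracket polynomial. There are 2^9 = 512 states.
Smooth each crossing (0=||, 1=⌣⌢); contribution A^(Σ sign_k(1-2s_k)) * d^(L-1).
Tabulate the states by total A-exponent and number of loops L (A-exp: L × count):
  A^9: L=5 ×1
  A^7: L=4 ×9
  A^5: L=3 ×32, L=5 ×4
  A^3: L=2 ×55, L=4 ×28, L=6 ×1
  A^1: L=1 ×39, L=3 ×77, L=5 ×10
  A^-1: L=2 ×81, L=4 ×44, L=6 ×1
  A^-3: L=3 ×73, L=5 ×11
  A^-5: L=4 ×35, L=6 ×1
  A^-7: L=5 ×9
  A^-9: L=6 ×1
Each group contributes A^e * Σ count * d^(L-1):
Powers of d = -A^2 - A^-2: d^2 = A^4 + 2 + A^-4; d^3 = -A^6 - 3*A^2 - 3*A^-2 - A^-6; d^4 = A^8 + 4*A^4 + 6 + 4*A^-4 + A^-8; d^5 = -A^10 - 5*A^6 - 10*A^2 - 10*A^-2 - 5*A^-6 - A^-10.
  A^9 * (d^4) = A^17 + 4*A^13 + 6*A^9 + 4*A^5 + A
  A^7 * (9*d^3) = -9*A^13 - 27*A^9 - 27*A^5 - 9*A
  A^5 * (32*d^2 + 4*d^4) = 4*A^13 + 48*A^9 + 88*A^5 + 48*A + 4*A^-3
  A^3 * (55*d + 28*d^3 + d^5) = -A^13 - 33*A^9 - 149*A^5 - 149*A - 33*A^-3 - A^-7
  A^1 * (39 + 77*d^2 + 10*d^4) = 10*A^9 + 117*A^5 + 253*A + 117*A^-3 + 10*A^-7
  A^-1 * (81*d + 44*d^3 + d^5) = -A^9 - 49*A^5 - 223*A - 223*A^-3 - 49*A^-7 - A^-11
  A^-3 * (73*d^2 + 11*d^4) = 11*A^5 + 117*A + 212*A^-3 + 117*A^-7 + 11*A^-11
  A^-5 * (35*d^3 + d^5) = -A^5 - 40*A - 115*A^-3 - 115*A^-7 - 40*A^-11 - A^-15
  A^-7 * (9*d^4) = 9*A + 36*A^-3 + 54*A^-7 + 36*A^-11 + 9*A^-15
  A^-9 * (d^5) = -A - 5*A^-3 - 10*A^-7 - 10*A^-11 - 5*A^-15 - A^-19
Summing the groups: <K> = A^17 - 2*A^13 + 3*A^9 - 6*A^5 + 6*A - 7*A^-3 + 6*A^-7 - 4*A^-11 + 3*A^-15 - A^-19
Normalise by the writhe: (-A^3)^(-w) = (-A^3)^(-3) = -A^-9, so f(A) = -A^-9 * <K> = -A^8 + 2*A^4 - 3 + 6*A^-4 - 6*A^-8 + 7*A^-12 - 6*A^-16 + 4*A^-20 - 3*A^-24 + A^-28.
Substitute A = t^(-1/4), i.e. A^e → t^(-e/4): V(t) = t^7 - 3*t^6 + 4*t^5 - 6*t^4 + 7*t^3 - 6*t^2 + 6*t - 3 + 2*t^-1 - t^-2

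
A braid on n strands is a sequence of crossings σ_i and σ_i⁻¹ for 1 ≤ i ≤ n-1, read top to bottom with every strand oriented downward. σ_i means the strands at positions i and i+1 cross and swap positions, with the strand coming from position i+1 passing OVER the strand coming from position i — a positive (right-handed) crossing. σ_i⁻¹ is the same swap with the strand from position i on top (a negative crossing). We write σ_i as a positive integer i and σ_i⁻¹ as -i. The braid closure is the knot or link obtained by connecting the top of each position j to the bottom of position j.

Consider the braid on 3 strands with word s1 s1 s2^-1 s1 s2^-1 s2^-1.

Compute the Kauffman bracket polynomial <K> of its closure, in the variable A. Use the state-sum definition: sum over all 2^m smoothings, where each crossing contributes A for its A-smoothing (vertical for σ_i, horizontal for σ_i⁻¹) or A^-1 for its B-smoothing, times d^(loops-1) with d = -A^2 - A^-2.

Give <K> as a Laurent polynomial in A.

Braid: s1 s1 s2^-1 s1 s2^-1 s2^-1 on 3 strands, 6 crossings.
Writhe w = (#positive) - (#negative) = 3 - 3 = 0.
Enumerate smoothing states for the bracket polynomial. There are 2^6 = 64 states.
Each crossing splits two ways (0=vertical, 1=horizontal). The state's weight is A^(#A-smoothings - #B-smoothings) * d^(loops - 1).
Tabulate the states by total A-exponent and number of loops L (A-exp: L × count):
  A^6: L=4 ×1
  A^4: L=3 ×6
  A^2: L=2 ×14, L=4 ×1
  A^0: L=1 ×13, L=3 ×7
  A^-2: L=2 ×14, L=4 ×1
  A^-4: L=3 ×6
  A^-6: L=4 ×1
Each group contributes A^e * Σ count * d^(L-1):
Powers of d = -A^2 - A^-2: d^2 = A^4 + 2 + A^-4; d^3 = -A^6 - 3*A^2 - 3*A^-2 - A^-6.
  A^6 * (d^3) = -A^12 - 3*A^8 - 3*A^4 - 1
  A^4 * (6*d^2) = 6*A^8 + 12*A^4 + 6
  A^2 * (14*d + d^3) = -A^8 - 17*A^4 - 17 - A^-4
  A^0 * (13 + 7*d^2) = 7*A^4 + 27 + 7*A^-4
  A^-2 * (14*d + d^3) = -A^4 - 17 - 17*A^-4 - A^-8
  A^-4 * (6*d^2) = 6 + 12*A^-4 + 6*A^-8
  A^-6 * (d^3) = -1 - 3*A^-4 - 3*A^-8 - A^-12
Summing the groups: <K> = -A^12 + 2*A^8 - 2*A^4 + 3 - 2*A^-4 + 2*A^-8 - A^-12

Answer: -A^12 + 2*A^8 - 2*A^4 + 3 - 2*A^-4 + 2*A^-8 - A^-12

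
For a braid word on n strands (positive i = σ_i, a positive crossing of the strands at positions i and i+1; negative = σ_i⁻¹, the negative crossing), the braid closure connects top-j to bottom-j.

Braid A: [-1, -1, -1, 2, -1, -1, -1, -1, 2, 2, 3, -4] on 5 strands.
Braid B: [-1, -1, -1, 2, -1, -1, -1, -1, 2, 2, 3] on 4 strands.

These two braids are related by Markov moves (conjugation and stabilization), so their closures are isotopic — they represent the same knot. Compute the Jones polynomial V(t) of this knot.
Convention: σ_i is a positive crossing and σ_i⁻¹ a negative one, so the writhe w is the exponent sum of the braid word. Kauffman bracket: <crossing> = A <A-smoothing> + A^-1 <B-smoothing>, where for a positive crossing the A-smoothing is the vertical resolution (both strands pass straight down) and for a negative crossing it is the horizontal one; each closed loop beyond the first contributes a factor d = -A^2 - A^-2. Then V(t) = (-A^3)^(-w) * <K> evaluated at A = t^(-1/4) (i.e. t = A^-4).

Markov-equivalent braids have isotopic closures, hence identical knot invariants. Strip the Markov moves from each word to reach a common short braid β, then compute V(t) once on β.
Braid A: s1^-1 s1^-1 s1^-1 s2 s1^-1 s1^-1 s1^-1 s1^-1 s2 s2 s3 s4^-1 on 5 strands reduces by inverse Markov moves (closure unchanged at each step):
  Destabilize: the word has the form β·s4^-1 where s4^-1 occurs only as the final letter (β ∈ B_4); drop it and the last strand → 4 strands.
  Destabilize: the word has the form β·s3 where s3 occurs only as the final letter (β ∈ B_3); drop it and the last strand → 3 strands.
Reduced to β = s1^-1 s1^-1 s1^-1 s2 s1^-1 s1^-1 s1^-1 s1^-1 s2 s2 on 3 strands, 10 crossings.
Braid B: s1^-1 s1^-1 s1^-1 s2 s1^-1 s1^-1 s1^-1 s1^-1 s2 s2 s3 on 4 strands reduces by inverse Markov moves (closure unchanged at each step):
  Destabilize: the word has the form β·s3 where s3 occurs only as the final letter (β ∈ B_3); drop it and the last strand → 3 strands.
Reduced to β = s1^-1 s1^-1 s1^-1 s2 s1^-1 s1^-1 s1^-1 s1^-1 s2 s2 on 3 strands, 10 crossings.
Both give the same β = s1^-1 s1^-1 s1^-1 s2 s1^-1 s1^-1 s1^-1 s1^-1 s2 s2 on 3 strands, so one state sum suffices:
Braid: s1^-1 s1^-1 s1^-1 s2 s1^-1 s1^-1 s1^-1 s1^-1 s2 s2 on 3 strands, 10 crossings.
Writhe w = (#positive) - (#negative) = 3 - 7 = -4.
Computing the Kauffman bracket via state sum. There are 2^10 = 1024 states.
Each crossing splits two ways (0=vertical, 1=horizontal). The state's weight is A^(#A-smoothings - #B-smoothings) * d^(loops - 1).
Tabulate the states by total A-exponent and number of loops L (A-exp: L × count):
  A^10: L=8 ×1
  A^8: L=7 ×10
  A^6: L=6 ×44, L=8 ×1
  A^4: L=5 ×112, L=7 ×8
  A^2: L=4 ×182, L=6 ×28
  A^0: L=3 ×194, L=5 ×58
  A^-2: L=2 ×130, L=4 ×79, L=6 ×1
  A^-4: L=1 ×45, L=3 ×70, L=5 ×5
  A^-6: L=2 ×36, L=4 ×9
  A^-8: L=3 ×10
  A^-10: L=4 ×1
Each group contributes A^e * Σ count * d^(L-1):
Powers of d = -A^2 - A^-2: d^2 = A^4 + 2 + A^-4; d^3 = -A^6 - 3*A^2 - 3*A^-2 - A^-6; d^4 = A^8 + 4*A^4 + 6 + 4*A^-4 + A^-8; d^5 = -A^10 - 5*A^6 - 10*A^2 - 10*A^-2 - 5*A^-6 - A^-10; d^6 = A^12 + 6*A^8 + 15*A^4 + 20 + 15*A^-4 + 6*A^-8 + A^-12; d^7 = -A^14 - 7*A^10 - 21*A^6 - 35*A^2 - 35*A^-2 - 21*A^-6 - 7*A^-10 - A^-14.
  A^10 * (d^7) = -A^24 - 7*A^20 - 21*A^16 - 35*A^12 - 35*A^8 - 21*A^4 - 7 - A^-4
  A^8 * (10*d^6) = 10*A^20 + 60*A^16 + 150*A^12 + 200*A^8 + 150*A^4 + 60 + 10*A^-4
  A^6 * (44*d^5 + d^7) = -A^20 - 51*A^16 - 241*A^12 - 475*A^8 - 475*A^4 - 241 - 51*A^-4 - A^-8
  A^4 * (112*d^4 + 8*d^6) = 8*A^16 + 160*A^12 + 568*A^8 + 832*A^4 + 568 + 160*A^-4 + 8*A^-8
  A^2 * (182*d^3 + 28*d^5) = -28*A^12 - 322*A^8 - 826*A^4 - 826 - 322*A^-4 - 28*A^-8
  A^0 * (194*d^2 + 58*d^4) = 58*A^8 + 426*A^4 + 736 + 426*A^-4 + 58*A^-8
  A^-2 * (130*d + 79*d^3 + d^5) = -A^8 - 84*A^4 - 377 - 377*A^-4 - 84*A^-8 - A^-12
  A^-4 * (45 + 70*d^2 + 5*d^4) = 5*A^4 + 90 + 215*A^-4 + 90*A^-8 + 5*A^-12
  A^-6 * (36*d + 9*d^3) = -9 - 63*A^-4 - 63*A^-8 - 9*A^-12
  A^-8 * (10*d^2) = 10*A^-4 + 20*A^-8 + 10*A^-12
  A^-10 * (d^3) = -A^-4 - 3*A^-8 - 3*A^-12 - A^-16
Summing the groups: <K> = -A^24 + 2*A^20 - 4*A^16 + 6*A^12 - 7*A^8 + 7*A^4 - 6 + 6*A^-4 - 3*A^-8 + 2*A^-12 - A^-16
Normalise by the writhe: (-A^3)^(-w) = (-A^3)^(4) = A^12, so f(A) = A^12 * <K> = -A^36 + 2*A^32 - 4*A^28 + 6*A^24 - 7*A^20 + 7*A^16 - 6*A^12 + 6*A^8 - 3*A^4 + 2 - A^-4.
Substitute A = t^(-1/4), i.e. A^e → t^(-e/4): V(t) = -t + 2 - 3*t^-1 + 6*t^-2 - 6*t^-3 + 7*t^-4 - 7*t^-5 + 6*t^-6 - 4*t^-7 + 2*t^-8 - t^-9

Answer: -t + 2 - 3*t^-1 + 6*t^-2 - 6*t^-3 + 7*t^-4 - 7*t^-5 + 6*t^-6 - 4*t^-7 + 2*t^-8 - t^-9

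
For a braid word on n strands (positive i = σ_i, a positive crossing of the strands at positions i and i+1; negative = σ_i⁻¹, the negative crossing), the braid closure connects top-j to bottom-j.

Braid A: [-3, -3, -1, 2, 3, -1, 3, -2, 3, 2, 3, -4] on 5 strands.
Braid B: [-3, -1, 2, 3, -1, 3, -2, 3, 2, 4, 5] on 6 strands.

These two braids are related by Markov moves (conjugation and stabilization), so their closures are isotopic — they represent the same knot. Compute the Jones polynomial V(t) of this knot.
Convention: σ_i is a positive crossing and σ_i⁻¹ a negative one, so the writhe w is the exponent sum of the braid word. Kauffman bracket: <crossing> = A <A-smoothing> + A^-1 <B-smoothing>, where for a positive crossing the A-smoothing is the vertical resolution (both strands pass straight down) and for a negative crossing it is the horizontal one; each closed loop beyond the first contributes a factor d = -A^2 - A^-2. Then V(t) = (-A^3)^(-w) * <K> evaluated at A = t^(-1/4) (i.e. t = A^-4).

-t^5 + 2*t^4 - 2*t^3 + 3*t^2 - 3*t + 3 - 2*t^-1 + t^-2

Derivation:
Markov-equivalent braids have isotopic closures, hence identical knot invariants. Strip the Markov moves from each word to reach a common short braid β, then compute V(t) once on β.
Braid A: s3^-1 s3^-1 s1^-1 s2 s3 s1^-1 s3 s2^-1 s3 s2 s3 s4^-1 on 5 strands reduces by inverse Markov moves (closure unchanged at each step):
  Destabilize: the word has the form β·s4^-1 where s4^-1 occurs only as the final letter (β ∈ B_4); drop it and the last strand → 4 strands.
  Deconjugate: the word is γ·β·γ⁻¹ with γ = s3^-1 (prefix) and γ⁻¹ = s3 (suffix); strip both.
Reduced to β = s3^-1 s1^-1 s2 s3 s1^-1 s3 s2^-1 s3 s2 on 4 strands, 9 crossings.
Braid B: s3^-1 s1^-1 s2 s3 s1^-1 s3 s2^-1 s3 s2 s4 s5 on 6 strands reduces by inverse Markov moves (closure unchanged at each step):
  Destabilize: the word has the form β·s5 where s5 occurs only as the final letter (β ∈ B_5); drop it and the last strand → 5 strands.
  Destabilize: the word has the form β·s4 where s4 occurs only as the final letter (β ∈ B_4); drop it and the last strand → 4 strands.
Reduced to β = s3^-1 s1^-1 s2 s3 s1^-1 s3 s2^-1 s3 s2 on 4 strands, 9 crossings.
Both give the same β = s3^-1 s1^-1 s2 s3 s1^-1 s3 s2^-1 s3 s2 on 4 strands, so one state sum suffices:
Braid: s3^-1 s1^-1 s2 s3 s1^-1 s3 s2^-1 s3 s2 on 4 strands, 9 crossings.
Writhe w = (#positive) - (#negative) = 5 - 4 = 1.
Enumerate smoothing states for the bracket polynomial. There are 2^9 = 512 states.
For each crossing: s=0 is the vertical smoothing, s=1 horizontal. Crossing k contributes A^(sign_k * (1 - 2*s_k)); loop factor d = -A^2 - A^-2.
Tabulate the states by total A-exponent and number of loops L (A-exp: L × count):
  A^9: L=2 ×1
  A^7: L=1 ×3, L=3 ×6
  A^5: L=2 ×26, L=4 ×10
  A^3: L=1 ×21, L=3 ×58, L=5 ×5
  A^1: L=2 ×86, L=4 ×39, L=6 ×1
  A^-1: L=1 ×35, L=3 ×80, L=5 ×11
  A^-3: L=2 ×53, L=4 ×30, L=6 ×1
  A^-5: L=3 ×32, L=5 ×4
  A^-7: L=4 ×9
  A^-9: L=5 ×1
Each group contributes A^e * Σ count * d^(L-1):
Powers of d = -A^2 - A^-2: d^2 = A^4 + 2 + A^-4; d^3 = -A^6 - 3*A^2 - 3*A^-2 - A^-6; d^4 = A^8 + 4*A^4 + 6 + 4*A^-4 + A^-8; d^5 = -A^10 - 5*A^6 - 10*A^2 - 10*A^-2 - 5*A^-6 - A^-10.
  A^9 * (d) = -A^11 - A^7
  A^7 * (3 + 6*d^2) = 6*A^11 + 15*A^7 + 6*A^3
  A^5 * (26*d + 10*d^3) = -10*A^11 - 56*A^7 - 56*A^3 - 10*A^-1
  A^3 * (21 + 58*d^2 + 5*d^4) = 5*A^11 + 78*A^7 + 167*A^3 + 78*A^-1 + 5*A^-5
  A^1 * (86*d + 39*d^3 + d^5) = -A^11 - 44*A^7 - 213*A^3 - 213*A^-1 - 44*A^-5 - A^-9
  A^-1 * (35 + 80*d^2 + 11*d^4) = 11*A^7 + 124*A^3 + 261*A^-1 + 124*A^-5 + 11*A^-9
  A^-3 * (53*d + 30*d^3 + d^5) = -A^7 - 35*A^3 - 153*A^-1 - 153*A^-5 - 35*A^-9 - A^-13
  A^-5 * (32*d^2 + 4*d^4) = 4*A^3 + 48*A^-1 + 88*A^-5 + 48*A^-9 + 4*A^-13
  A^-7 * (9*d^3) = -9*A^-1 - 27*A^-5 - 27*A^-9 - 9*A^-13
  A^-9 * (d^4) = A^-1 + 4*A^-5 + 6*A^-9 + 4*A^-13 + A^-17
Summing the groups: <K> = -A^11 + 2*A^7 - 3*A^3 + 3*A^-1 - 3*A^-5 + 2*A^-9 - 2*A^-13 + A^-17
Normalise by the writhe: (-A^3)^(-w) = (-A^3)^(-1) = -A^-3, so f(A) = -A^-3 * <K> = A^8 - 2*A^4 + 3 - 3*A^-4 + 3*A^-8 - 2*A^-12 + 2*A^-16 - A^-20.
Substitute A = t^(-1/4), i.e. A^e → t^(-e/4): V(t) = -t^5 + 2*t^4 - 2*t^3 + 3*t^2 - 3*t + 3 - 2*t^-1 + t^-2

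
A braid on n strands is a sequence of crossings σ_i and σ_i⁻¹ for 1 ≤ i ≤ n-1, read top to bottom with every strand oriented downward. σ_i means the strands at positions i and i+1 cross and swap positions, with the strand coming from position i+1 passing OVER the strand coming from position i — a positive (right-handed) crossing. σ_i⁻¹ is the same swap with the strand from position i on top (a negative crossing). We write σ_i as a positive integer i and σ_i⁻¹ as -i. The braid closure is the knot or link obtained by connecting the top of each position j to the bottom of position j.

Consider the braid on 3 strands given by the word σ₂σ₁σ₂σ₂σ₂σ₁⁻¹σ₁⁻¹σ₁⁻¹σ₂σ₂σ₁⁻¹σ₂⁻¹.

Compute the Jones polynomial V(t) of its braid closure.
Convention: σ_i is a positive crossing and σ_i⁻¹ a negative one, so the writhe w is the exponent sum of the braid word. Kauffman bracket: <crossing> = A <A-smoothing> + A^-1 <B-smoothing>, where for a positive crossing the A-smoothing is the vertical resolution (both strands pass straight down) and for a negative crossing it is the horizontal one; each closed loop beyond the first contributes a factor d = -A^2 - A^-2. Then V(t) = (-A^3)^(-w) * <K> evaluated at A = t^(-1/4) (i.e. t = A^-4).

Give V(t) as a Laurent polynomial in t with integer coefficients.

-t^6 + t^5 - 2*t^4 + 3*t^3 - 2*t^2 + 3*t - 1 + t^-1 - t^-2

Derivation:
The presented braid s2 s1 s2 s2 s2 s1^-1 s1^-1 s1^-1 s2 s2 s1^-1 s2^-1 on 3 strands reduces by inverse Markov moves (closure unchanged at each step):
  Deconjugate: the word is γ·β·γ⁻¹ with γ = s2 s1 (prefix) and γ⁻¹ = s1^-1 s2^-1 (suffix); strip both.
Reduced to β = s2 s2 s2 s1^-1 s1^-1 s1^-1 s2 s2 on 3 strands, 8 crossings.
Compute on β:
Braid: s2 s2 s2 s1^-1 s1^-1 s1^-1 s2 s2 on 3 strands, 8 crossings.
Writhe w = (#positive) - (#negative) = 5 - 3 = 2.
Enumerate smoothing states for the bracket polynomial. There are 2^8 = 256 states.
Each crossing splits two ways (0=vertical, 1=horizontal). The state's weight is A^(#A-smoothings - #B-smoothings) * d^(loops - 1).
Tabulate the states by total A-exponent and number of loops L (A-exp: L × count):
  A^8: L=4 ×1
  A^6: L=3 ×8
  A^4: L=2 ×18, L=4 ×10
  A^2: L=1 ×15, L=3 ×31, L=5 ×10
  A^0: L=2 ×35, L=4 ×30, L=6 ×5
  A^-2: L=3 ×40, L=5 ×15, L=7 ×1
  A^-4: L=4 ×25, L=6 ×3
  A^-6: L=5 ×8
  A^-8: L=6 ×1
Each group contributes A^e * Σ count * d^(L-1):
Powers of d = -A^2 - A^-2: d^2 = A^4 + 2 + A^-4; d^3 = -A^6 - 3*A^2 - 3*A^-2 - A^-6; d^4 = A^8 + 4*A^4 + 6 + 4*A^-4 + A^-8; d^5 = -A^10 - 5*A^6 - 10*A^2 - 10*A^-2 - 5*A^-6 - A^-10; d^6 = A^12 + 6*A^8 + 15*A^4 + 20 + 15*A^-4 + 6*A^-8 + A^-12.
  A^8 * (d^3) = -A^14 - 3*A^10 - 3*A^6 - A^2
  A^6 * (8*d^2) = 8*A^10 + 16*A^6 + 8*A^2
  A^4 * (18*d + 10*d^3) = -10*A^10 - 48*A^6 - 48*A^2 - 10*A^-2
  A^2 * (15 + 31*d^2 + 10*d^4) = 10*A^10 + 71*A^6 + 137*A^2 + 71*A^-2 + 10*A^-6
  A^0 * (35*d + 30*d^3 + 5*d^5) = -5*A^10 - 55*A^6 - 175*A^2 - 175*A^-2 - 55*A^-6 - 5*A^-10
  A^-2 * (40*d^2 + 15*d^4 + d^6) = A^10 + 21*A^6 + 115*A^2 + 190*A^-2 + 115*A^-6 + 21*A^-10 + A^-14
  A^-4 * (25*d^3 + 3*d^5) = -3*A^6 - 40*A^2 - 105*A^-2 - 105*A^-6 - 40*A^-10 - 3*A^-14
  A^-6 * (8*d^4) = 8*A^2 + 32*A^-2 + 48*A^-6 + 32*A^-10 + 8*A^-14
  A^-8 * (d^5) = -A^2 - 5*A^-2 - 10*A^-6 - 10*A^-10 - 5*A^-14 - A^-18
Summing the groups: <K> = -A^14 + A^10 - A^6 + 3*A^2 - 2*A^-2 + 3*A^-6 - 2*A^-10 + A^-14 - A^-18
Normalise by the writhe: (-A^3)^(-w) = (-A^3)^(-2) = A^-6, so f(A) = A^-6 * <K> = -A^8 + A^4 - 1 + 3*A^-4 - 2*A^-8 + 3*A^-12 - 2*A^-16 + A^-20 - A^-24.
Substitute A = t^(-1/4), i.e. A^e → t^(-e/4): V(t) = -t^6 + t^5 - 2*t^4 + 3*t^3 - 2*t^2 + 3*t - 1 + t^-1 - t^-2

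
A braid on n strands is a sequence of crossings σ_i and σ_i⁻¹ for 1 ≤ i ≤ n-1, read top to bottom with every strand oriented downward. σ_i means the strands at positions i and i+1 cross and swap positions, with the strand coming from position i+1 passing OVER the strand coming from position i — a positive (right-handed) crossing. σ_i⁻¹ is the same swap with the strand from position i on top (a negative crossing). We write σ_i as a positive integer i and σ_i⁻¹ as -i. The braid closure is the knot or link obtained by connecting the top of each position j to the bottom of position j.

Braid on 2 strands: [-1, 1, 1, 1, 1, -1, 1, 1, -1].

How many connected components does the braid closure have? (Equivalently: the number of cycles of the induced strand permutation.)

Track the strand permutation on 2 strands, starting from identity.
  step 1: s1^-1 swaps positions 1,2 -> [2 1]
  step 2: s1 swaps positions 1,2 -> [1 2]
  step 3: s1 swaps positions 1,2 -> [2 1]
  step 4: s1 swaps positions 1,2 -> [1 2]
  step 5: s1 swaps positions 1,2 -> [2 1]
  step 6: s1^-1 swaps positions 1,2 -> [1 2]
  step 7: s1 swaps positions 1,2 -> [2 1]
  step 8: s1 swaps positions 1,2 -> [1 2]
  step 9: s1^-1 swaps positions 1,2 -> [2 1]
Final permutation (position -> original strand): [2 1]
Closure components = cycle count of this permutation = 1.

Answer: 1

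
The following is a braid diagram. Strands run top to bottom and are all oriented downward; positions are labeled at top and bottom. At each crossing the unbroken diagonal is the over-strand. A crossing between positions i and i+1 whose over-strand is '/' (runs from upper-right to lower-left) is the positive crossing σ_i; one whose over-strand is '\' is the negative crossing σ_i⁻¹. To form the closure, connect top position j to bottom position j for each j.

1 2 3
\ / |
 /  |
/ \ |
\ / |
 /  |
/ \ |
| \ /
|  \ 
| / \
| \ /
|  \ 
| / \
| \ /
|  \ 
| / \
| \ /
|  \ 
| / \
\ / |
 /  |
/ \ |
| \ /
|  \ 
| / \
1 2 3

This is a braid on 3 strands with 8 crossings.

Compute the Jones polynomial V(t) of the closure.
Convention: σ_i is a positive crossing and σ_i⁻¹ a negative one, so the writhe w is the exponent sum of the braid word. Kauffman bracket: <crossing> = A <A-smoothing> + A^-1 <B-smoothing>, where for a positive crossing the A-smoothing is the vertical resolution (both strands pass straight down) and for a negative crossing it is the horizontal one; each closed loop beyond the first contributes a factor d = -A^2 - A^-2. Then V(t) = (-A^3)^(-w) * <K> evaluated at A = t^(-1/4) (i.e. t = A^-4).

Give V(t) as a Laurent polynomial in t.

-t^2 + 2*t - 2 + 4*t^-1 - 4*t^-2 + 4*t^-3 - 3*t^-4 + 2*t^-5 - t^-6

Derivation:
Reading the diagram top to bottom ('/'-over between positions i,i+1 = s_i, '\'-over = s_i^-1): braid word = s1 s1 s2^-1 s2^-1 s2^-1 s2^-1 s1 s2^-1.
Braid: s1 s1 s2^-1 s2^-1 s2^-1 s2^-1 s1 s2^-1 on 3 strands, 8 crossings.
Writhe w = (#positive) - (#negative) = 3 - 5 = -2.
Computing the Kauffman bracket via state sum. There are 2^8 = 256 states.
Each crossing splits two ways (0=vertical, 1=horizontal). The state's weight is A^(#A-smoothings - #B-smoothings) * d^(loops - 1).
Tabulate the states by total A-exponent and number of loops L (A-exp: L × count):
  A^8: L=6 ×1
  A^6: L=5 ×8
  A^4: L=4 ×27, L=6 ×1
  A^2: L=3 ×48, L=5 ×8
  A^0: L=2 ×47, L=4 ×22, L=6 ×1
  A^-2: L=1 ×23, L=3 ×29, L=5 ×4
  A^-4: L=2 ×22, L=4 ×6
  A^-6: L=3 ×8
  A^-8: L=4 ×1
Each group contributes A^e * Σ count * d^(L-1):
Powers of d = -A^2 - A^-2: d^2 = A^4 + 2 + A^-4; d^3 = -A^6 - 3*A^2 - 3*A^-2 - A^-6; d^4 = A^8 + 4*A^4 + 6 + 4*A^-4 + A^-8; d^5 = -A^10 - 5*A^6 - 10*A^2 - 10*A^-2 - 5*A^-6 - A^-10.
  A^8 * (d^5) = -A^18 - 5*A^14 - 10*A^10 - 10*A^6 - 5*A^2 - A^-2
  A^6 * (8*d^4) = 8*A^14 + 32*A^10 + 48*A^6 + 32*A^2 + 8*A^-2
  A^4 * (27*d^3 + d^5) = -A^14 - 32*A^10 - 91*A^6 - 91*A^2 - 32*A^-2 - A^-6
  A^2 * (48*d^2 + 8*d^4) = 8*A^10 + 80*A^6 + 144*A^2 + 80*A^-2 + 8*A^-6
  A^0 * (47*d + 22*d^3 + d^5) = -A^10 - 27*A^6 - 123*A^2 - 123*A^-2 - 27*A^-6 - A^-10
  A^-2 * (23 + 29*d^2 + 4*d^4) = 4*A^6 + 45*A^2 + 105*A^-2 + 45*A^-6 + 4*A^-10
  A^-4 * (22*d + 6*d^3) = -6*A^2 - 40*A^-2 - 40*A^-6 - 6*A^-10
  A^-6 * (8*d^2) = 8*A^-2 + 16*A^-6 + 8*A^-10
  A^-8 * (d^3) = -A^-2 - 3*A^-6 - 3*A^-10 - A^-14
Summing the groups: <K> = -A^18 + 2*A^14 - 3*A^10 + 4*A^6 - 4*A^2 + 4*A^-2 - 2*A^-6 + 2*A^-10 - A^-14
Normalise by the writhe: (-A^3)^(-w) = (-A^3)^(2) = A^6, so f(A) = A^6 * <K> = -A^24 + 2*A^20 - 3*A^16 + 4*A^12 - 4*A^8 + 4*A^4 - 2 + 2*A^-4 - A^-8.
Substitute A = t^(-1/4), i.e. A^e → t^(-e/4): V(t) = -t^2 + 2*t - 2 + 4*t^-1 - 4*t^-2 + 4*t^-3 - 3*t^-4 + 2*t^-5 - t^-6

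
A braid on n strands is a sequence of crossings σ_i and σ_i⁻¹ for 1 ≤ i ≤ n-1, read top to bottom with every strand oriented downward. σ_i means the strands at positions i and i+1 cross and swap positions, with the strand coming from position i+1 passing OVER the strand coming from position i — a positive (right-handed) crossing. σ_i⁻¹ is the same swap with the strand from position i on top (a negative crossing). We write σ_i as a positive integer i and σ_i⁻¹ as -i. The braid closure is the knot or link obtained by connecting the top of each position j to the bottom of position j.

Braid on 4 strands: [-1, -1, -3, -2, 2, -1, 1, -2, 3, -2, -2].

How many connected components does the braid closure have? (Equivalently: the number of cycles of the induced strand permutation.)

3

Derivation:
Track the strand permutation on 4 strands, starting from identity.
  step 1: s1^-1 swaps positions 1,2 -> [2 1 3 4]
  step 2: s1^-1 swaps positions 1,2 -> [1 2 3 4]
  step 3: s3^-1 swaps positions 3,4 -> [1 2 4 3]
  step 4: s2^-1 swaps positions 2,3 -> [1 4 2 3]
  step 5: s2 swaps positions 2,3 -> [1 2 4 3]
  step 6: s1^-1 swaps positions 1,2 -> [2 1 4 3]
  step 7: s1 swaps positions 1,2 -> [1 2 4 3]
  step 8: s2^-1 swaps positions 2,3 -> [1 4 2 3]
  step 9: s3 swaps positions 3,4 -> [1 4 3 2]
  step 10: s2^-1 swaps positions 2,3 -> [1 3 4 2]
  step 11: s2^-1 swaps positions 2,3 -> [1 4 3 2]
Final permutation (position -> original strand): [1 4 3 2]
Closure components = cycle count of this permutation = 3.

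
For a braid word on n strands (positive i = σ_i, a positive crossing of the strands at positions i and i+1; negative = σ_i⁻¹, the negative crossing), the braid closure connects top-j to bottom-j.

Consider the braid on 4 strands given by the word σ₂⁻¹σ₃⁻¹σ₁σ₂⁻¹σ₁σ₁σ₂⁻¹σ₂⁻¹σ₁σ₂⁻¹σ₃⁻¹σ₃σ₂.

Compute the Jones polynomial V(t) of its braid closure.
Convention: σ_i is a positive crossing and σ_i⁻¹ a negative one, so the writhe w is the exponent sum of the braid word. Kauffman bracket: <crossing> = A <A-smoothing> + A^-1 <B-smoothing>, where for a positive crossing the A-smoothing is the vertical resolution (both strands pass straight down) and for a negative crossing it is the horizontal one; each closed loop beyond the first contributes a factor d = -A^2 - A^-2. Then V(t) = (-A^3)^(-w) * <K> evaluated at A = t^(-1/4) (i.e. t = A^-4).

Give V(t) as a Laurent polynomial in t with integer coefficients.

The presented braid s2^-1 s3^-1 s1 s2^-1 s1 s1 s2^-1 s2^-1 s1 s2^-1 s3^-1 s3 s2 on 4 strands reduces by inverse Markov moves (closure unchanged at each step):
  Deconjugate: the word is γ·β·γ⁻¹ with γ = s2^-1 s3^-1 (prefix) and γ⁻¹ = s3 s2 (suffix); strip both.
  Destabilize: the word has the form β·s3^-1 where s3^-1 occurs only as the final letter (β ∈ B_3); drop it and the last strand → 3 strands.
Reduced to β = s1 s2^-1 s1 s1 s2^-1 s2^-1 s1 s2^-1 on 3 strands, 8 crossings.
Compute on β:
Braid: s1 s2^-1 s1 s1 s2^-1 s2^-1 s1 s2^-1 on 3 strands, 8 crossings.
Writhe w = (#positive) - (#negative) = 4 - 4 = 0.
Enumerate smoothing states for the bracket polynomial. There are 2^8 = 256 states.
For each crossing: s=0 is the vertical smoothing, s=1 horizontal. Crossing k contributes A^(sign_k * (1 - 2*s_k)); loop factor d = -A^2 - A^-2.
Tabulate the states by total A-exponent and number of loops L (A-exp: L × count):
  A^8: L=5 ×1
  A^6: L=4 ×8
  A^4: L=3 ×27, L=5 ×1
  A^2: L=2 ×47, L=4 ×9
  A^0: L=1 ×37, L=3 ×32, L=5 ×1
  A^-2: L=2 ×47, L=4 ×9
  A^-4: L=3 ×27, L=5 ×1
  A^-6: L=4 ×8
  A^-8: L=5 ×1
Each group contributes A^e * Σ count * d^(L-1):
Powers of d = -A^2 - A^-2: d^2 = A^4 + 2 + A^-4; d^3 = -A^6 - 3*A^2 - 3*A^-2 - A^-6; d^4 = A^8 + 4*A^4 + 6 + 4*A^-4 + A^-8.
  A^8 * (d^4) = A^16 + 4*A^12 + 6*A^8 + 4*A^4 + 1
  A^6 * (8*d^3) = -8*A^12 - 24*A^8 - 24*A^4 - 8
  A^4 * (27*d^2 + d^4) = A^12 + 31*A^8 + 60*A^4 + 31 + A^-4
  A^2 * (47*d + 9*d^3) = -9*A^8 - 74*A^4 - 74 - 9*A^-4
  A^0 * (37 + 32*d^2 + d^4) = A^8 + 36*A^4 + 107 + 36*A^-4 + A^-8
  A^-2 * (47*d + 9*d^3) = -9*A^4 - 74 - 74*A^-4 - 9*A^-8
  A^-4 * (27*d^2 + d^4) = A^4 + 31 + 60*A^-4 + 31*A^-8 + A^-12
  A^-6 * (8*d^3) = -8 - 24*A^-4 - 24*A^-8 - 8*A^-12
  A^-8 * (d^4) = 1 + 4*A^-4 + 6*A^-8 + 4*A^-12 + A^-16
Summing the groups: <K> = A^16 - 3*A^12 + 5*A^8 - 6*A^4 + 7 - 6*A^-4 + 5*A^-8 - 3*A^-12 + A^-16
Normalise by the writhe: (-A^3)^(-w) = (-A^3)^(0) = 1, so f(A) = 1 * <K> = A^16 - 3*A^12 + 5*A^8 - 6*A^4 + 7 - 6*A^-4 + 5*A^-8 - 3*A^-12 + A^-16.
Substitute A = t^(-1/4), i.e. A^e → t^(-e/4): V(t) = t^4 - 3*t^3 + 5*t^2 - 6*t + 7 - 6*t^-1 + 5*t^-2 - 3*t^-3 + t^-4

Answer: t^4 - 3*t^3 + 5*t^2 - 6*t + 7 - 6*t^-1 + 5*t^-2 - 3*t^-3 + t^-4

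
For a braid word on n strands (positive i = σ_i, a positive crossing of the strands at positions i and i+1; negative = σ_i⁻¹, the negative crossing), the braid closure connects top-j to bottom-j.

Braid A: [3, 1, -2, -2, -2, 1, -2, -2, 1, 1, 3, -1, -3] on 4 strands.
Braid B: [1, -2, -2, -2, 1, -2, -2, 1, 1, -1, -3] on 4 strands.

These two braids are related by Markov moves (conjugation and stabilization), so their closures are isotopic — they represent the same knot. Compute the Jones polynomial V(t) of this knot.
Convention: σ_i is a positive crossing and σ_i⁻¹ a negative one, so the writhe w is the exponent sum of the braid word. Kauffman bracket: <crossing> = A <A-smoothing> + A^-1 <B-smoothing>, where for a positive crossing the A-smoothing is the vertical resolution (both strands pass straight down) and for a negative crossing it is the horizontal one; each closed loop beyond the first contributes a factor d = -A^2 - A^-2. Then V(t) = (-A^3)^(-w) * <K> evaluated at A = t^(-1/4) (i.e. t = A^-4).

Markov-equivalent braids have isotopic closures, hence identical knot invariants. Strip the Markov moves from each word to reach a common short braid β, then compute V(t) once on β.
Braid A: s3 s1 s2^-1 s2^-1 s2^-1 s1 s2^-1 s2^-1 s1 s1 s3 s1^-1 s3^-1 on 4 strands reduces by inverse Markov moves (closure unchanged at each step):
  Deconjugate: the word is γ·β·γ⁻¹ with γ = s3 s1 (prefix) and γ⁻¹ = s1^-1 s3^-1 (suffix); strip both.
  Destabilize: the word has the form β·s3 where s3 occurs only as the final letter (β ∈ B_3); drop it and the last strand → 3 strands.
Reduced to β = s2^-1 s2^-1 s2^-1 s1 s2^-1 s2^-1 s1 s1 on 3 strands, 8 crossings.
Braid B: s1 s2^-1 s2^-1 s2^-1 s1 s2^-1 s2^-1 s1 s1 s1^-1 s3^-1 on 4 strands reduces by inverse Markov moves (closure unchanged at each step):
  Destabilize: the word has the form β·s3^-1 where s3^-1 occurs only as the final letter (β ∈ B_3); drop it and the last strand → 3 strands.
  Deconjugate: the word is γ·β·γ⁻¹ with γ = s1 (prefix) and γ⁻¹ = s1^-1 (suffix); strip both.
Reduced to β = s2^-1 s2^-1 s2^-1 s1 s2^-1 s2^-1 s1 s1 on 3 strands, 8 crossings.
Both give the same β = s2^-1 s2^-1 s2^-1 s1 s2^-1 s2^-1 s1 s1 on 3 strands, so one state sum suffices:
Braid: s2^-1 s2^-1 s2^-1 s1 s2^-1 s2^-1 s1 s1 on 3 strands, 8 crossings.
Writhe w = (#positive) - (#negative) = 3 - 5 = -2.
State-sum expansion of <K>. There are 2^8 = 256 states.
Each crossing splits two ways (0=vertical, 1=horizontal). The state's weight is A^(#A-smoothings - #B-smoothings) * d^(loops - 1).
Tabulate the states by total A-exponent and number of loops L (A-exp: L × count):
  A^8: L=6 ×1
  A^6: L=5 ×8
  A^4: L=4 ×27, L=6 ×1
  A^2: L=3 ×50, L=5 ×6
  A^0: L=2 ×53, L=4 ×17
  A^-2: L=1 ×27, L=3 ×28, L=5 ×1
  A^-4: L=2 ×24, L=4 ×4
  A^-6: L=3 ×8
  A^-8: L=4 ×1
Each group contributes A^e * Σ count * d^(L-1):
Powers of d = -A^2 - A^-2: d^2 = A^4 + 2 + A^-4; d^3 = -A^6 - 3*A^2 - 3*A^-2 - A^-6; d^4 = A^8 + 4*A^4 + 6 + 4*A^-4 + A^-8; d^5 = -A^10 - 5*A^6 - 10*A^2 - 10*A^-2 - 5*A^-6 - A^-10.
  A^8 * (d^5) = -A^18 - 5*A^14 - 10*A^10 - 10*A^6 - 5*A^2 - A^-2
  A^6 * (8*d^4) = 8*A^14 + 32*A^10 + 48*A^6 + 32*A^2 + 8*A^-2
  A^4 * (27*d^3 + d^5) = -A^14 - 32*A^10 - 91*A^6 - 91*A^2 - 32*A^-2 - A^-6
  A^2 * (50*d^2 + 6*d^4) = 6*A^10 + 74*A^6 + 136*A^2 + 74*A^-2 + 6*A^-6
  A^0 * (53*d + 17*d^3) = -17*A^6 - 104*A^2 - 104*A^-2 - 17*A^-6
  A^-2 * (27 + 28*d^2 + d^4) = A^6 + 32*A^2 + 89*A^-2 + 32*A^-6 + A^-10
  A^-4 * (24*d + 4*d^3) = -4*A^2 - 36*A^-2 - 36*A^-6 - 4*A^-10
  A^-6 * (8*d^2) = 8*A^-2 + 16*A^-6 + 8*A^-10
  A^-8 * (d^3) = -A^-2 - 3*A^-6 - 3*A^-10 - A^-14
Summing the groups: <K> = -A^18 + 2*A^14 - 4*A^10 + 5*A^6 - 4*A^2 + 5*A^-2 - 3*A^-6 + 2*A^-10 - A^-14
Normalise by the writhe: (-A^3)^(-w) = (-A^3)^(2) = A^6, so f(A) = A^6 * <K> = -A^24 + 2*A^20 - 4*A^16 + 5*A^12 - 4*A^8 + 5*A^4 - 3 + 2*A^-4 - A^-8.
Substitute A = t^(-1/4), i.e. A^e → t^(-e/4): V(t) = -t^2 + 2*t - 3 + 5*t^-1 - 4*t^-2 + 5*t^-3 - 4*t^-4 + 2*t^-5 - t^-6

Answer: -t^2 + 2*t - 3 + 5*t^-1 - 4*t^-2 + 5*t^-3 - 4*t^-4 + 2*t^-5 - t^-6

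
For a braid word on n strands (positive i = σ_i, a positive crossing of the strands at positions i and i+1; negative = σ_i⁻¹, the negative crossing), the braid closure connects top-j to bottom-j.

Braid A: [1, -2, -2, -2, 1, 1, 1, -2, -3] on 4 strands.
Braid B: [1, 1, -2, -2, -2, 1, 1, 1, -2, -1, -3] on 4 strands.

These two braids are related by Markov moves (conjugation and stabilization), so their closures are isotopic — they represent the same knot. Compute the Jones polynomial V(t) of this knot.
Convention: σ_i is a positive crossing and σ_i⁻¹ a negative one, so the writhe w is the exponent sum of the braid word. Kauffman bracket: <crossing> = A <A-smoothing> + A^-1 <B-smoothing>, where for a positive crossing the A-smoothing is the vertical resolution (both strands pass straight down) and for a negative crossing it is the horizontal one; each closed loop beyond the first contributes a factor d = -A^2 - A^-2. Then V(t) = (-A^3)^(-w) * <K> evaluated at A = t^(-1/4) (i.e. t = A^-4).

Markov-equivalent braids have isotopic closures, hence identical knot invariants. Strip the Markov moves from each word to reach a common short braid β, then compute V(t) once on β.
Braid A: s1 s2^-1 s2^-1 s2^-1 s1 s1 s1 s2^-1 s3^-1 on 4 strands reduces by inverse Markov moves (closure unchanged at each step):
  Destabilize: the word has the form β·s3^-1 where s3^-1 occurs only as the final letter (β ∈ B_3); drop it and the last strand → 3 strands.
Reduced to β = s1 s2^-1 s2^-1 s2^-1 s1 s1 s1 s2^-1 on 3 strands, 8 crossings.
Braid B: s1 s1 s2^-1 s2^-1 s2^-1 s1 s1 s1 s2^-1 s1^-1 s3^-1 on 4 strands reduces by inverse Markov moves (closure unchanged at each step):
  Destabilize: the word has the form β·s3^-1 where s3^-1 occurs only as the final letter (β ∈ B_3); drop it and the last strand → 3 strands.
  Deconjugate: the word is γ·β·γ⁻¹ with γ = s1 (prefix) and γ⁻¹ = s1^-1 (suffix); strip both.
Reduced to β = s1 s2^-1 s2^-1 s2^-1 s1 s1 s1 s2^-1 on 3 strands, 8 crossings.
Both give the same β = s1 s2^-1 s2^-1 s2^-1 s1 s1 s1 s2^-1 on 3 strands, so one state sum suffices:
Braid: s1 s2^-1 s2^-1 s2^-1 s1 s1 s1 s2^-1 on 3 strands, 8 crossings.
Writhe w = (#positive) - (#negative) = 4 - 4 = 0.
Enumerate smoothing states for the bracket polynomial. There are 2^8 = 256 states.
Each crossing splits two ways (0=vertical, 1=horizontal). The state's weight is A^(#A-smoothings - #B-smoothings) * d^(loops - 1).
Tabulate the states by total A-exponent and number of loops L (A-exp: L × count):
  A^8: L=5 ×1
  A^6: L=4 ×8
  A^4: L=3 ×25, L=5 ×3
  A^2: L=2 ×37, L=4 ×18, L=6 ×1
  A^0: L=1 ×25, L=3 ×37, L=5 ×8
  A^-2: L=2 ×37, L=4 ×18, L=6 ×1
  A^-4: L=3 ×25, L=5 ×3
  A^-6: L=4 ×8
  A^-8: L=5 ×1
Each group contributes A^e * Σ count * d^(L-1):
Powers of d = -A^2 - A^-2: d^2 = A^4 + 2 + A^-4; d^3 = -A^6 - 3*A^2 - 3*A^-2 - A^-6; d^4 = A^8 + 4*A^4 + 6 + 4*A^-4 + A^-8; d^5 = -A^10 - 5*A^6 - 10*A^2 - 10*A^-2 - 5*A^-6 - A^-10.
  A^8 * (d^4) = A^16 + 4*A^12 + 6*A^8 + 4*A^4 + 1
  A^6 * (8*d^3) = -8*A^12 - 24*A^8 - 24*A^4 - 8
  A^4 * (25*d^2 + 3*d^4) = 3*A^12 + 37*A^8 + 68*A^4 + 37 + 3*A^-4
  A^2 * (37*d + 18*d^3 + d^5) = -A^12 - 23*A^8 - 101*A^4 - 101 - 23*A^-4 - A^-8
  A^0 * (25 + 37*d^2 + 8*d^4) = 8*A^8 + 69*A^4 + 147 + 69*A^-4 + 8*A^-8
  A^-2 * (37*d + 18*d^3 + d^5) = -A^8 - 23*A^4 - 101 - 101*A^-4 - 23*A^-8 - A^-12
  A^-4 * (25*d^2 + 3*d^4) = 3*A^4 + 37 + 68*A^-4 + 37*A^-8 + 3*A^-12
  A^-6 * (8*d^3) = -8 - 24*A^-4 - 24*A^-8 - 8*A^-12
  A^-8 * (d^4) = 1 + 4*A^-4 + 6*A^-8 + 4*A^-12 + A^-16
Summing the groups: <K> = A^16 - 2*A^12 + 3*A^8 - 4*A^4 + 5 - 4*A^-4 + 3*A^-8 - 2*A^-12 + A^-16
Normalise by the writhe: (-A^3)^(-w) = (-A^3)^(0) = 1, so f(A) = 1 * <K> = A^16 - 2*A^12 + 3*A^8 - 4*A^4 + 5 - 4*A^-4 + 3*A^-8 - 2*A^-12 + A^-16.
Substitute A = t^(-1/4), i.e. A^e → t^(-e/4): V(t) = t^4 - 2*t^3 + 3*t^2 - 4*t + 5 - 4*t^-1 + 3*t^-2 - 2*t^-3 + t^-4

Answer: t^4 - 2*t^3 + 3*t^2 - 4*t + 5 - 4*t^-1 + 3*t^-2 - 2*t^-3 + t^-4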